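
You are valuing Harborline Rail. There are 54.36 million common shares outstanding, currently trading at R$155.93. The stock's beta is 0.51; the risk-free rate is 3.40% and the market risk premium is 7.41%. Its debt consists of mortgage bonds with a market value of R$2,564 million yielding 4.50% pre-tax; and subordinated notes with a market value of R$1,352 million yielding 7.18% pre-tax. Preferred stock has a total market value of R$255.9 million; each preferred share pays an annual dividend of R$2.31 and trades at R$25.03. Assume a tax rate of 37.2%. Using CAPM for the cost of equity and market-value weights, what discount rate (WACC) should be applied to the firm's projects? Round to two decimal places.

6.05%

Cost of equity via CAPM: Re = 3.4% + 0.51 × 7.41% = 7.1791%.
Cost of preferred: Rp = 2.31 / 25.03 = 9.2289%.
Market value of equity E = 155.93 × 54.36m = 8476.3548m.
Total capital V = 8476.3548 + 255.9 + 2564 + 1352 = 12648.2548.
Equity: weight = 8476.3548/12648.2548 = 0.6702; cost = 7.1791%.
Preferred: weight = 255.9/12648.2548 = 0.0202; cost = 9.2289%.
Mortgage bonds: weight = 2564/12648.2548 = 0.2027; after-tax cost = 4.5% × (1 − 37.2%) = 2.8260%.
Subordinated notes: weight = 1352/12648.2548 = 0.1069; after-tax cost = 7.18% × (1 − 37.2%) = 4.5090%.
WACC = 0.6702 × 7.1791% + 0.0202 × 9.2289% + 0.2027 × 2.8260% + 0.1069 × 4.5090% = 6.0527%.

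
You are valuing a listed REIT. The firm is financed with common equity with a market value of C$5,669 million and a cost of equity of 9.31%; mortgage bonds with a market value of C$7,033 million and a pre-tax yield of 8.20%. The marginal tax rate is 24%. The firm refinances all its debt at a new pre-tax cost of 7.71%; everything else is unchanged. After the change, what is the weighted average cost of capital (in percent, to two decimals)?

7.40%

After the change:
Total capital V = 5669 + 7033 = 12702.
Equity: weight = 5669/12702 = 0.4463; cost = 9.31%.
Mortgage bonds: weight = 7033/12702 = 0.5537; after-tax cost = 7.71% × (1 − 24%) = 5.8596%.
WACC = 0.4463 × 9.3100% + 0.5537 × 5.8596% = 7.3995%.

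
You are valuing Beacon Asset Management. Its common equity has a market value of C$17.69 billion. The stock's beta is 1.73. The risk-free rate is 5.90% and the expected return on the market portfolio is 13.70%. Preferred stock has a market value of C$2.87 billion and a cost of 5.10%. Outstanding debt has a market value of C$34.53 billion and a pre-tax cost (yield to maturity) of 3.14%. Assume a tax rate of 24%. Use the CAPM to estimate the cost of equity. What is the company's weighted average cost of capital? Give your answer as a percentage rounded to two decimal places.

7.99%

Market risk premium = 13.7% − 5.9% = 7.8%.
Cost of equity via CAPM: Re = 5.9% + 1.73 × 7.8% = 19.3940%.
Total capital V = 17.69 + 2.87 + 34.53 = 55.09.
Equity: weight = 17.69/55.09 = 0.3211; cost = 19.394%.
Preferred: weight = 2.87/55.09 = 0.0521; cost = 5.1%.
Debt: weight = 34.53/55.09 = 0.6268; after-tax cost = 3.14% × (1 − 24%) = 2.3864%.
WACC = 0.3211 × 19.3940% + 0.0521 × 5.1000% + 0.6268 × 2.3864% = 7.9891%.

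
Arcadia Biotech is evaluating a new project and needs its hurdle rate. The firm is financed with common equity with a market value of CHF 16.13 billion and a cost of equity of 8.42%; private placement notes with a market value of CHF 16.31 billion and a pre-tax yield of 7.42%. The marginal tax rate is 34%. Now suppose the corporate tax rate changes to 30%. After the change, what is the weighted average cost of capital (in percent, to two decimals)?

After the change:
Total capital V = 16.13 + 16.31 = 32.44.
Equity: weight = 16.13/32.44 = 0.4972; cost = 8.42%.
Private placement notes: weight = 16.31/32.44 = 0.5028; after-tax cost = 7.42% × (1 − 30%) = 5.1940%.
WACC = 0.4972 × 8.4200% + 0.5028 × 5.1940% = 6.7980%.

6.80%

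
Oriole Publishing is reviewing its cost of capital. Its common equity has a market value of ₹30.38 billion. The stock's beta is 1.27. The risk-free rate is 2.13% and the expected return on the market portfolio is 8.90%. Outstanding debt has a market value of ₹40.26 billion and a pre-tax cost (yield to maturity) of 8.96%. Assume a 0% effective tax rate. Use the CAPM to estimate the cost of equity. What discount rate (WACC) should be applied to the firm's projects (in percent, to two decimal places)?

Market risk premium = 8.9% − 2.13% = 6.77%.
Cost of equity via CAPM: Re = 2.13% + 1.27 × 6.77% = 10.7279%.
Total capital V = 30.38 + 40.26 = 70.64.
Equity: weight = 30.38/70.64 = 0.4301; cost = 10.7279%.
Debt: weight = 40.26/70.64 = 0.5699; after-tax cost = 8.96% × (1 − 0%) = 8.9600%.
WACC = 0.4301 × 10.7279% + 0.5699 × 8.9600% = 9.7203%.

9.72%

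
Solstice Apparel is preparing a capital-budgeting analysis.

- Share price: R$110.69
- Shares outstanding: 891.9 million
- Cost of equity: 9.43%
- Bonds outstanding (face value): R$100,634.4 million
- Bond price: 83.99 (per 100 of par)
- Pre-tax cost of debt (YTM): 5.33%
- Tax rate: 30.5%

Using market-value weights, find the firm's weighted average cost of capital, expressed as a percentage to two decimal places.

6.79%

Market value of equity E = 110.69 × 891.9m = 98724.411m. Market value of debt D = 100634.4m × 83.99/100 = 84522.83256m.
Total capital V = 98724.411 + 84522.83256 = 183247.24356.
Equity: weight = 98724.411/183247.24356 = 0.5387; cost = 9.43%.
Bonds outstanding: weight = 84522.83256/183247.24356 = 0.4613; after-tax cost = 5.33% × (1 − 30.5%) = 3.7044%.
WACC = 0.5387 × 9.4300% + 0.4613 × 3.7044% = 6.7890%.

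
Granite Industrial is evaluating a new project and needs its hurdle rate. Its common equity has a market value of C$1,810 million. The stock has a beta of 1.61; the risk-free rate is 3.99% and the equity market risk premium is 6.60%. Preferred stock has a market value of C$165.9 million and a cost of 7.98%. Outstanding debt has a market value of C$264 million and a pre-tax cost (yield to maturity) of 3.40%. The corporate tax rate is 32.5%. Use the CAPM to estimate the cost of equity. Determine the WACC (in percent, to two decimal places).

12.67%

Cost of equity via CAPM: Re = 3.99% + 1.61 × 6.6% = 14.6160%.
Total capital V = 1810 + 165.9 + 264 = 2239.9.
Equity: weight = 1810/2239.9 = 0.8081; cost = 14.616%.
Preferred: weight = 165.9/2239.9 = 0.0741; cost = 7.98%.
Debt: weight = 264/2239.9 = 0.1179; after-tax cost = 3.4% × (1 − 32.5%) = 2.2950%.
WACC = 0.8081 × 14.6160% + 0.0741 × 7.9800% + 0.1179 × 2.2950% = 12.6723%.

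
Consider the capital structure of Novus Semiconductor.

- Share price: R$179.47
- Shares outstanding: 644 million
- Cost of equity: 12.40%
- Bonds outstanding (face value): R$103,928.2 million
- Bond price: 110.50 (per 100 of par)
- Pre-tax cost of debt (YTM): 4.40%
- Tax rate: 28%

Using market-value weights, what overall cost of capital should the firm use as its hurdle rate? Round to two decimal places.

7.80%

Market value of equity E = 179.47 × 644m = 115578.68m. Market value of debt D = 103928.2m × 110.5/100 = 114840.661m.
Total capital V = 115578.68 + 114840.661 = 230419.341.
Equity: weight = 115578.68/230419.341 = 0.5016; cost = 12.4%.
Bonds outstanding: weight = 114840.661/230419.341 = 0.4984; after-tax cost = 4.4% × (1 − 28%) = 3.1680%.
WACC = 0.5016 × 12.4000% + 0.4984 × 3.1680% = 7.7988%.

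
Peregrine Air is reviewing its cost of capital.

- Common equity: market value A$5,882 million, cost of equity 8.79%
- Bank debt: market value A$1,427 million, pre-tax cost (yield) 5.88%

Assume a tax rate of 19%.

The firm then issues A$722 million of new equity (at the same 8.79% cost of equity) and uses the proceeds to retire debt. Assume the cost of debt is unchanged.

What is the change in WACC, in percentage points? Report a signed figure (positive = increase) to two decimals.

Current WACC:
Total capital V = 5882 + 1427 = 7309.
Equity: weight = 5882/7309 = 0.8048; cost = 8.79%.
Bank debt: weight = 1427/7309 = 0.1952; after-tax cost = 5.88% × (1 − 19%) = 4.7628%.
WACC = 0.8048 × 8.7900% + 0.1952 × 4.7628% = 8.0037%.
After the change:
Total capital V = 6604 + 705 = 7309.
Equity: weight = 6604/7309 = 0.9035; cost = 8.79%.
Bank debt: weight = 705/7309 = 0.0965; after-tax cost = 5.88% × (1 − 19%) = 4.7628%.
WACC = 0.9035 × 8.7900% + 0.0965 × 4.7628% = 8.4016%.
Change in WACC = 8.4016% − 8.0037% = 0.3978 pp.

+0.40 pp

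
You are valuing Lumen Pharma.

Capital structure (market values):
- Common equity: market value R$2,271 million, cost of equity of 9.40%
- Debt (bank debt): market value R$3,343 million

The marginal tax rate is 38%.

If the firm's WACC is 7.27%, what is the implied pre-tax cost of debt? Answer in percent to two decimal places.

Total capital V = 2271 + 3343 = 5614.
Equity weight = 2271/5614 = 0.4045.
Bank debt weight = 3343/5614 = 0.5955.
Equity contribution = 0.4045 × 9.4% = 3.8025%.
Remaining for debt = 7.27% − 3.8025% = 3.4675%.
Rd × (1 − 38%) × 0.5955 = 3.4675%  ⇒  Rd = 9.3920%.

9.39%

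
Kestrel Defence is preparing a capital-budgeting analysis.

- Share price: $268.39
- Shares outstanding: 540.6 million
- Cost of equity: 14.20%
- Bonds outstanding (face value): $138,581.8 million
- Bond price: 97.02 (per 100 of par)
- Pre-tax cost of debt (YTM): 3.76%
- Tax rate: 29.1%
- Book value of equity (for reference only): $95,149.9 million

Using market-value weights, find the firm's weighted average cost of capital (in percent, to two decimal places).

8.65%

Market value of equity E = 268.39 × 540.6m = 145091.634m. Market value of debt D = 138581.8m × 97.02/100 = 134452.06236m.
Total capital V = 145091.634 + 134452.06236 = 279543.69636.
Equity: weight = 145091.634/279543.69636 = 0.5190; cost = 14.2%.
Bonds outstanding: weight = 134452.06236/279543.69636 = 0.4810; after-tax cost = 3.76% × (1 − 29.1%) = 2.6658%.
WACC = 0.5190 × 14.2000% + 0.4810 × 2.6658% = 8.6524%.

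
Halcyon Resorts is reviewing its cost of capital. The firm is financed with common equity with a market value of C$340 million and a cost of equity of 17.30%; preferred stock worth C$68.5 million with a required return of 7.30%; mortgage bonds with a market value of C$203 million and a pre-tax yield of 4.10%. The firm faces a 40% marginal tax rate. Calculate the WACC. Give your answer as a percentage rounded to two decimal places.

11.25%

Total capital V = 340 + 68.5 + 203 = 611.5.
Equity: weight = 340/611.5 = 0.5560; cost = 17.3%.
Preferred: weight = 68.5/611.5 = 0.1120; cost = 7.3%.
Mortgage bonds: weight = 203/611.5 = 0.3320; after-tax cost = 4.1% × (1 − 40%) = 2.4600%.
WACC = 0.5560 × 17.3000% + 0.1120 × 7.3000% + 0.3320 × 2.4600% = 11.2534%.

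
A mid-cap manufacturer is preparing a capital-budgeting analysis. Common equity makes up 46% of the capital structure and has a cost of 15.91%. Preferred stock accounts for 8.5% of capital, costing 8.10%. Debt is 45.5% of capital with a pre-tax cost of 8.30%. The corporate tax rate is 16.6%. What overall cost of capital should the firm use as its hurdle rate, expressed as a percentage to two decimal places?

11.16%

After-tax cost of debt = 8.3% × (1 − 16.6%) = 6.9222%.
WACC = 0.460 × 15.9100% + 0.085 × 8.1000% + 0.455 × 6.9222% = 11.1567%.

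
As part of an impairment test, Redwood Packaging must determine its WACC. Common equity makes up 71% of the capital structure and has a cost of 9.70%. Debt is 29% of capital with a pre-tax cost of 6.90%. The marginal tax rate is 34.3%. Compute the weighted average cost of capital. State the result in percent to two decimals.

8.20%

After-tax cost of debt = 6.9% × (1 − 34.3%) = 4.5333%.
WACC = 0.710 × 9.7000% + 0.290 × 4.5333% = 8.2017%.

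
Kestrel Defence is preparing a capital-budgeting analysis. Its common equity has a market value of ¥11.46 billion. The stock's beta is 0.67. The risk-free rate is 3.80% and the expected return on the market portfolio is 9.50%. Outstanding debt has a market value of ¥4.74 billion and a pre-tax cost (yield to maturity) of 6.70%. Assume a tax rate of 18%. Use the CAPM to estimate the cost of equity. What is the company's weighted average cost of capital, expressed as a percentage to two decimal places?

Market risk premium = 9.5% − 3.8% = 5.7%.
Cost of equity via CAPM: Re = 3.8% + 0.67 × 5.7% = 7.6190%.
Total capital V = 11.46 + 4.74 = 16.2.
Equity: weight = 11.46/16.2 = 0.7074; cost = 7.619%.
Debt: weight = 4.74/16.2 = 0.2926; after-tax cost = 6.7% × (1 − 18%) = 5.4940%.
WACC = 0.7074 × 7.6190% + 0.2926 × 5.4940% = 6.9972%.

7.00%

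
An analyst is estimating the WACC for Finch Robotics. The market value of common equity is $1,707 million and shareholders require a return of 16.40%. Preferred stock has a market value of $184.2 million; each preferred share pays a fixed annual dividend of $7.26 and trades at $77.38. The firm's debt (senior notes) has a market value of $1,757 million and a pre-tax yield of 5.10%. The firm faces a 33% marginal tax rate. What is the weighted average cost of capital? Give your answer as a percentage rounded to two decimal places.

Cost of preferred: Rp = 7.26 / 77.38 = 9.3823%.
Total capital V = 1707 + 184.2 + 1757 = 3648.2.
Equity: weight = 1707/3648.2 = 0.4679; cost = 16.4%.
Preferred: weight = 184.2/3648.2 = 0.0505; cost = 9.3823%.
Senior notes: weight = 1757/3648.2 = 0.4816; after-tax cost = 5.1% × (1 − 33%) = 3.4170%.
WACC = 0.4679 × 16.4000% + 0.0505 × 9.3823% + 0.4816 × 3.4170% = 9.7930%.

9.79%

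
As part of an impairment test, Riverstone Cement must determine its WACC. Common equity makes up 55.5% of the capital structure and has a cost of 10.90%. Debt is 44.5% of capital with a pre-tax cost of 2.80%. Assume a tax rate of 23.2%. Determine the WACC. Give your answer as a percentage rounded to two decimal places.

7.01%

After-tax cost of debt = 2.8% × (1 − 23.2%) = 2.1504%.
WACC = 0.555 × 10.9000% + 0.445 × 2.1504% = 7.0064%.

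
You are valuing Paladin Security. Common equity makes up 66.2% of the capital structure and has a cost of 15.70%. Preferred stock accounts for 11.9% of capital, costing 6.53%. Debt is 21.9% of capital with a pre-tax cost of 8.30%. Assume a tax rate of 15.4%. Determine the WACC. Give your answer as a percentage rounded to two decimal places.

12.71%

After-tax cost of debt = 8.3% × (1 − 15.4%) = 7.0218%.
WACC = 0.662 × 15.7000% + 0.119 × 6.5300% + 0.219 × 7.0218% = 12.7082%.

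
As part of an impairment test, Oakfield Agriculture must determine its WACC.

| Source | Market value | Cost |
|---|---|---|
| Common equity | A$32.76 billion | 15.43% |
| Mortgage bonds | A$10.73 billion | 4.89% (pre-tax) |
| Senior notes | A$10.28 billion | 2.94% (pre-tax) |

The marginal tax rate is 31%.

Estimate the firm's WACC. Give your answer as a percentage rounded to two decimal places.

10.46%

Total capital V = 32.76 + 10.73 + 10.28 = 53.77.
Equity: weight = 32.76/53.77 = 0.6093; cost = 15.43%.
Mortgage bonds: weight = 10.73/53.77 = 0.1996; after-tax cost = 4.89% × (1 − 31%) = 3.3741%.
Senior notes: weight = 10.28/53.77 = 0.1912; after-tax cost = 2.94% × (1 − 31%) = 2.0286%.
WACC = 0.6093 × 15.4300% + 0.1996 × 3.3741% + 0.1912 × 2.0286% = 10.4621%.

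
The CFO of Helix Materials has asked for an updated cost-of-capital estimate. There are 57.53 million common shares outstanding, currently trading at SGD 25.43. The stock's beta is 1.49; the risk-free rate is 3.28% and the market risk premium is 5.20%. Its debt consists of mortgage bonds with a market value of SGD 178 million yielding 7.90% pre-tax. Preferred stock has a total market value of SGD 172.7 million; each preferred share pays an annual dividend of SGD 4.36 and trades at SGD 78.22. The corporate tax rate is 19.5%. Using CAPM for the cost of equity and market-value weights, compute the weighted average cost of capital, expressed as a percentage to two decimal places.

Cost of equity via CAPM: Re = 3.28% + 1.49 × 5.2% = 11.0280%.
Cost of preferred: Rp = 4.36 / 78.22 = 5.5740%.
Market value of equity E = 25.43 × 57.53m = 1462.9879m.
Total capital V = 1462.9879 + 172.7 + 178 = 1813.6879.
Equity: weight = 1462.9879/1813.6879 = 0.8066; cost = 11.028%.
Preferred: weight = 172.7/1813.6879 = 0.0952; cost = 5.574%.
Mortgage bonds: weight = 178/1813.6879 = 0.0981; after-tax cost = 7.9% × (1 − 19.5%) = 6.3595%.
WACC = 0.8066 × 11.0280% + 0.0952 × 5.5740% + 0.0981 × 6.3595% = 10.0505%.

10.05%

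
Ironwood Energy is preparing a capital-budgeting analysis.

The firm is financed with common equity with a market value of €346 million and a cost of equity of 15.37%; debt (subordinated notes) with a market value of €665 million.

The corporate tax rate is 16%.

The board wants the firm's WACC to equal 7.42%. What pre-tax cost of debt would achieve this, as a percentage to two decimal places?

Total capital V = 346 + 665 = 1011.
Equity weight = 346/1011 = 0.3422.
Subordinated notes weight = 665/1011 = 0.6578.
Equity contribution = 0.3422 × 15.37% = 5.2602%.
Remaining for debt = 7.42% − 5.2602% = 2.1598%.
Rd × (1 − 16%) × 0.6578 = 2.1598%  ⇒  Rd = 3.9091%.

3.91%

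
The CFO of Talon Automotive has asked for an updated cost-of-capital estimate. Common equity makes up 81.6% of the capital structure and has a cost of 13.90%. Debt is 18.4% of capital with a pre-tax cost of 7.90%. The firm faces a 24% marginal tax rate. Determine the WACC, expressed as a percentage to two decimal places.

After-tax cost of debt = 7.9% × (1 − 24%) = 6.0040%.
WACC = 0.816 × 13.9000% + 0.184 × 6.0040% = 12.4471%.

12.45%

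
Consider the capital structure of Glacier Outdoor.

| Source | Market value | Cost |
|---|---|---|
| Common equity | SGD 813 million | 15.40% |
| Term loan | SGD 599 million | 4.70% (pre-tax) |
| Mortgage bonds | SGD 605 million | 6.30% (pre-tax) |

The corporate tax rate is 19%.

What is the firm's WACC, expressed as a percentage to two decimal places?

8.87%

Total capital V = 813 + 599 + 605 = 2017.
Equity: weight = 813/2017 = 0.4031; cost = 15.4%.
Term loan: weight = 599/2017 = 0.2970; after-tax cost = 4.7% × (1 − 19%) = 3.8070%.
Mortgage bonds: weight = 605/2017 = 0.3000; after-tax cost = 6.3% × (1 − 19%) = 5.1030%.
WACC = 0.4031 × 15.4000% + 0.2970 × 3.8070% + 0.3000 × 5.1030% = 8.8686%.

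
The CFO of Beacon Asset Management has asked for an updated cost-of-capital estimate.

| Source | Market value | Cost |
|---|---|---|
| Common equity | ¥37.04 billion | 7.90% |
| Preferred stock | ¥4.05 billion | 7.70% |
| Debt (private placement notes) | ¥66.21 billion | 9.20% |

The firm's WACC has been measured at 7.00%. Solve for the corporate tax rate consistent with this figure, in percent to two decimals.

29.85%

Total capital V = 37.04 + 4.05 + 66.21 = 107.3.
Equity weight = 37.04/107.3 = 0.3452.
Preferred weight = 4.05/107.3 = 0.0377.
Private placement notes weight = 66.21/107.3 = 0.6171.
Equity contribution = 0.3452 × 7.9% = 2.7271%.
Preferred contribution = 0.0377 × 7.7% = 0.2906%.
Debt contribution must be 7.0% − 3.0177% = 3.9823%.
0.6171 × 9.2% × (1 − T) = 3.9823%  ⇒  (1 − T) = 0.7015.
T = 29.8512%.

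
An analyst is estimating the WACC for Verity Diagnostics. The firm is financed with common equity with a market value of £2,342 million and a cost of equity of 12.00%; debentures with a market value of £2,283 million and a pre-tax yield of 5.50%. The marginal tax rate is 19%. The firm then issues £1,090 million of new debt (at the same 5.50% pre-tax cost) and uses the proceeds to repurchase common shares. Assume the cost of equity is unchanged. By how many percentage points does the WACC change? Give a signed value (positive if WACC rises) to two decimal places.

Current WACC:
Total capital V = 2342 + 2283 = 4625.
Equity: weight = 2342/4625 = 0.5064; cost = 12%.
Debentures: weight = 2283/4625 = 0.4936; after-tax cost = 5.5% × (1 − 19%) = 4.4550%.
WACC = 0.5064 × 12.0000% + 0.4936 × 4.4550% = 8.2756%.
After the change:
Total capital V = 1252 + 3373 = 4625.
Equity: weight = 1252/4625 = 0.2707; cost = 12%.
Debentures: weight = 3373/4625 = 0.7293; after-tax cost = 5.5% × (1 − 19%) = 4.4550%.
WACC = 0.2707 × 12.0000% + 0.7293 × 4.4550% = 6.4975%.
Change in WACC = 6.4975% − 8.2756% = -1.7782 pp.

-1.78 pp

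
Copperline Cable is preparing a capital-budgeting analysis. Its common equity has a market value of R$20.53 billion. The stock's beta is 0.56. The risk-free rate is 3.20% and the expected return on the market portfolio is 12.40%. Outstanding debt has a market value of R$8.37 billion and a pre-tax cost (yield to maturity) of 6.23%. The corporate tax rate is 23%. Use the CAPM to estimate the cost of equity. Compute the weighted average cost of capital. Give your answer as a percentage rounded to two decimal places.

7.32%

Market risk premium = 12.4% − 3.2% = 9.2%.
Cost of equity via CAPM: Re = 3.2% + 0.56 × 9.2% = 8.3520%.
Total capital V = 20.53 + 8.37 = 28.9.
Equity: weight = 20.53/28.9 = 0.7104; cost = 8.352%.
Debt: weight = 8.37/28.9 = 0.2896; after-tax cost = 6.23% × (1 − 23%) = 4.7971%.
WACC = 0.7104 × 8.3520% + 0.2896 × 4.7971% = 7.3224%.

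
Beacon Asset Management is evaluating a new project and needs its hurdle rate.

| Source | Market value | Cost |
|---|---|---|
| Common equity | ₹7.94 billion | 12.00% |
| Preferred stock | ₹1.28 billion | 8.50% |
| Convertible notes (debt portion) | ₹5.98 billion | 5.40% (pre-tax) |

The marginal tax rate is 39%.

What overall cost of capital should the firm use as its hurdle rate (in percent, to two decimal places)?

8.28%

Total capital V = 7.94 + 1.28 + 5.98 = 15.2.
Equity: weight = 7.94/15.2 = 0.5224; cost = 12%.
Preferred: weight = 1.28/15.2 = 0.0842; cost = 8.5%.
Convertible notes (debt portion): weight = 5.98/15.2 = 0.3934; after-tax cost = 5.4% × (1 − 39%) = 3.2940%.
WACC = 0.5224 × 12.0000% + 0.0842 × 8.5000% + 0.3934 × 3.2940% = 8.2801%.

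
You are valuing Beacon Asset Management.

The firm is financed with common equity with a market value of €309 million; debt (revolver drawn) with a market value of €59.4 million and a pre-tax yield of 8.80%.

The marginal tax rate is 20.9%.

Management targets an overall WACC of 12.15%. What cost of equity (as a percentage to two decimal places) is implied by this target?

13.15%

Total capital V = 309 + 59.4 = 368.4.
Equity weight = 309/368.4 = 0.8388.
Revolver drawn weight = 59.4/368.4 = 0.1612.
Debt contribution = 0.1612 × 8.8% × (1 − 20.9%) = 1.1223%.
Required equity contribution = 12.15% − 1.1223% = 11.0277%.
Re = 11.0277% / 0.8388 = 13.1475%.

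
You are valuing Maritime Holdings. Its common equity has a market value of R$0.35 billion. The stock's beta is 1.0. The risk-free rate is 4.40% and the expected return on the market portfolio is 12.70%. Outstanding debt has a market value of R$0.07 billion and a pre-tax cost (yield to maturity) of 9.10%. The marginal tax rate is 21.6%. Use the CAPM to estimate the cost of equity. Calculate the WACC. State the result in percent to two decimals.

11.77%

Market risk premium = 12.7% − 4.4% = 8.3%.
Cost of equity via CAPM: Re = 4.4% + 1.0 × 8.3% = 12.7000%.
Total capital V = 0.35 + 0.07 = 0.42.
Equity: weight = 0.35/0.42 = 0.8333; cost = 12.7%.
Debt: weight = 0.07/0.42 = 0.1667; after-tax cost = 9.1% × (1 − 21.6%) = 7.1344%.
WACC = 0.8333 × 12.7000% + 0.1667 × 7.1344% = 11.7724%.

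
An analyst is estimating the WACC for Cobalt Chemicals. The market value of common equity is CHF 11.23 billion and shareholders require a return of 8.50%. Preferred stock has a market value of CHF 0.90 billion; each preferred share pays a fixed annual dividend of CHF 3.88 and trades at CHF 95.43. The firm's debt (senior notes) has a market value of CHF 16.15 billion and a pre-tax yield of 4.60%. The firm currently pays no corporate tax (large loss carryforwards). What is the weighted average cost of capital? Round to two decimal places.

6.13%

Cost of preferred: Rp = 3.88 / 95.43 = 4.0658%.
Total capital V = 11.23 + 0.9 + 16.15 = 28.28.
Equity: weight = 11.23/28.28 = 0.3971; cost = 8.5%.
Preferred: weight = 0.9/28.28 = 0.0318; cost = 4.0658%.
Senior notes: weight = 16.15/28.28 = 0.5711; after-tax cost = 4.6% × (1 − 0%) = 4.6000%.
WACC = 0.3971 × 8.5000% + 0.0318 × 4.0658% + 0.5711 × 4.6000% = 6.1317%.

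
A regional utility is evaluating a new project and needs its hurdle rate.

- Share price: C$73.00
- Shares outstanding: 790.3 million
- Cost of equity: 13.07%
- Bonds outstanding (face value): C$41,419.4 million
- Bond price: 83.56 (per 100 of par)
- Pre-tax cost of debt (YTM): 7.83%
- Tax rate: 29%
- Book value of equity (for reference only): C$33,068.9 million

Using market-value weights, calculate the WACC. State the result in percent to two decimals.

Market value of equity E = 73.0 × 790.3m = 57691.9m. Market value of debt D = 41419.4m × 83.56/100 = 34610.05064m.
Total capital V = 57691.9 + 34610.05064 = 92301.95064.
Equity: weight = 57691.9/92301.95064 = 0.6250; cost = 13.07%.
Bonds outstanding: weight = 34610.05064/92301.95064 = 0.3750; after-tax cost = 7.83% × (1 − 29%) = 5.5593%.
WACC = 0.6250 × 13.0700% + 0.3750 × 5.5593% = 10.2537%.

10.25%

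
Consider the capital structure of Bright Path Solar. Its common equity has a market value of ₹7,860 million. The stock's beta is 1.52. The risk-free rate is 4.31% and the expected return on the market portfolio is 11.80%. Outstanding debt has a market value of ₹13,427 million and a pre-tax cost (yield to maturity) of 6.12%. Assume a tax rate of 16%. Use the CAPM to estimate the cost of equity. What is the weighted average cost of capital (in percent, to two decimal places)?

Market risk premium = 11.8% − 4.31% = 7.49%.
Cost of equity via CAPM: Re = 4.31% + 1.52 × 7.49% = 15.6948%.
Total capital V = 7860 + 13427 = 21287.
Equity: weight = 7860/21287 = 0.3692; cost = 15.6948%.
Debt: weight = 13427/21287 = 0.6308; after-tax cost = 6.12% × (1 − 16%) = 5.1408%.
WACC = 0.3692 × 15.6948% + 0.6308 × 5.1408% = 9.0378%.

9.04%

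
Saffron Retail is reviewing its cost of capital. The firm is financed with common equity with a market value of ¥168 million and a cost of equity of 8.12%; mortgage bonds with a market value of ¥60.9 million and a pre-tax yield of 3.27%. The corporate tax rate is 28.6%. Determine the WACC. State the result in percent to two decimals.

Total capital V = 168 + 60.9 = 228.9.
Equity: weight = 168/228.9 = 0.7339; cost = 8.12%.
Mortgage bonds: weight = 60.9/228.9 = 0.2661; after-tax cost = 3.27% × (1 − 28.6%) = 2.3348%.
WACC = 0.7339 × 8.1200% + 0.2661 × 2.3348% = 6.5808%.

6.58%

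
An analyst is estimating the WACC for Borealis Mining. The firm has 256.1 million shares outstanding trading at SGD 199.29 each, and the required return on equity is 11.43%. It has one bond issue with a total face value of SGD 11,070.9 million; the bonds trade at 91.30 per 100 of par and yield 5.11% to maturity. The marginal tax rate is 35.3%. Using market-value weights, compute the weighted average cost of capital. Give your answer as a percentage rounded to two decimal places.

10.09%

Market value of equity E = 199.29 × 256.1m = 51038.169m. Market value of debt D = 11070.9m × 91.3/100 = 10107.7317m.
Total capital V = 51038.169 + 10107.7317 = 61145.9007.
Equity: weight = 51038.169/61145.9007 = 0.8347; cost = 11.43%.
Bonds outstanding: weight = 10107.7317/61145.9007 = 0.1653; after-tax cost = 5.11% × (1 − 35.3%) = 3.3062%.
WACC = 0.8347 × 11.4300% + 0.1653 × 3.3062% = 10.0871%.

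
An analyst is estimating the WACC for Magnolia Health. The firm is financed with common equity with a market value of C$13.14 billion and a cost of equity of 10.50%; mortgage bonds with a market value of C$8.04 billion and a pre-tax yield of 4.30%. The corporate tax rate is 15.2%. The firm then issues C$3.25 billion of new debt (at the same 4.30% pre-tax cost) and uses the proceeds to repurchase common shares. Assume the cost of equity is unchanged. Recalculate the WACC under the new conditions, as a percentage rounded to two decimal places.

6.85%

After the change:
Total capital V = 9.89 + 11.29 = 21.18.
Equity: weight = 9.89/21.18 = 0.4669; cost = 10.5%.
Mortgage bonds: weight = 11.29/21.18 = 0.5331; after-tax cost = 4.3% × (1 − 15.2%) = 3.6464%.
WACC = 0.4669 × 10.5000% + 0.5331 × 3.6464% = 6.8467%.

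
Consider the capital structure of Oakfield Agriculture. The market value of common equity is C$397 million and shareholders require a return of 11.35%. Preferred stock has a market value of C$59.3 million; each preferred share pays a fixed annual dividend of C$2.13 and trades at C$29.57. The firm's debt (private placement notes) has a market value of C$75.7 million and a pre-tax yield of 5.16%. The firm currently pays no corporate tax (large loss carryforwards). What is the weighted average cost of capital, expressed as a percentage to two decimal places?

Cost of preferred: Rp = 2.13 / 29.57 = 7.2032%.
Total capital V = 397 + 59.3 + 75.7 = 532.
Equity: weight = 397/532 = 0.7462; cost = 11.35%.
Preferred: weight = 59.3/532 = 0.1115; cost = 7.2032%.
Private placement notes: weight = 75.7/532 = 0.1423; after-tax cost = 5.16% × (1 − 0%) = 5.1600%.
WACC = 0.7462 × 11.3500% + 0.1115 × 7.2032% + 0.1423 × 5.1600% = 10.0070%.

10.01%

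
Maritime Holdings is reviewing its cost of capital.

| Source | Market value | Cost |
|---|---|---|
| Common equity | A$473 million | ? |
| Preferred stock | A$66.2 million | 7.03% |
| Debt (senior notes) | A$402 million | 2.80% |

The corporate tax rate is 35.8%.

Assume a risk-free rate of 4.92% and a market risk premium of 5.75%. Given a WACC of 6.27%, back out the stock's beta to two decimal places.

Total capital V = 473 + 66.2 + 402 = 941.2.
Equity weight = 473/941.2 = 0.5025.
Preferred weight = 66.2/941.2 = 0.0703.
Senior notes weight = 402/941.2 = 0.4271.
Debt contribution = 0.4271 × 2.8% × (1 − 35.8%) = 0.7678%.
Preferred contribution = 0.0703 × 7.03% = 0.4945%.
Required equity contribution = 6.27% − 1.2622% = 5.0078%  ⇒  Re = 9.9647%.
CAPM: 9.9647% = 4.92% + β × 5.75%  ⇒  β = 0.8773.

0.88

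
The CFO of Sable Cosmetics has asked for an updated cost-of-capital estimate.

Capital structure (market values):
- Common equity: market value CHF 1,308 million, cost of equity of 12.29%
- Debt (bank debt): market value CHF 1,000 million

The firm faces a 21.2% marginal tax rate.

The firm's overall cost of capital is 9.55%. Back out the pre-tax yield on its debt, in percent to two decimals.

7.57%

Total capital V = 1308 + 1000 = 2308.
Equity weight = 1308/2308 = 0.5667.
Bank debt weight = 1000/2308 = 0.4333.
Equity contribution = 0.5667 × 12.29% = 6.9650%.
Remaining for debt = 9.55% − 6.9650% = 2.5850%.
Rd × (1 − 21.2%) × 0.4333 = 2.5850%  ⇒  Rd = 7.5712%.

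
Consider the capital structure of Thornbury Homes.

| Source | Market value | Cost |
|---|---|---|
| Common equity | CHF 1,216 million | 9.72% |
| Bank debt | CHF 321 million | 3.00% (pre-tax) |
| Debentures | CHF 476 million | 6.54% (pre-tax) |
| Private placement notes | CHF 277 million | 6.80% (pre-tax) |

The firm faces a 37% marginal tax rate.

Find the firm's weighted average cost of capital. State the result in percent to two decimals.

6.80%

Total capital V = 1216 + 321 + 476 + 277 = 2290.
Equity: weight = 1216/2290 = 0.5310; cost = 9.72%.
Bank debt: weight = 321/2290 = 0.1402; after-tax cost = 3% × (1 − 37%) = 1.8900%.
Debentures: weight = 476/2290 = 0.2079; after-tax cost = 6.54% × (1 − 37%) = 4.1202%.
Private placement notes: weight = 277/2290 = 0.1210; after-tax cost = 6.8% × (1 − 37%) = 4.2840%.
WACC = 0.5310 × 9.7200% + 0.1402 × 1.8900% + 0.2079 × 4.1202% + 0.1210 × 4.2840% = 6.8009%.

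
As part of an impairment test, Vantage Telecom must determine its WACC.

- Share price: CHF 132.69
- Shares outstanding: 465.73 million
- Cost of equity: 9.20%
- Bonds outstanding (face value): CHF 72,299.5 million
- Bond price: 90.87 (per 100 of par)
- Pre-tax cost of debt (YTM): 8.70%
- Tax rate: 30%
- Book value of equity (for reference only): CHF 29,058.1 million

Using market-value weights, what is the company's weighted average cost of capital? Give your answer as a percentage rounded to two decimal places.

Market value of equity E = 132.69 × 465.73m = 61797.7137m. Market value of debt D = 72299.5m × 90.87/100 = 65698.55565m.
Total capital V = 61797.7137 + 65698.55565 = 127496.26935.
Equity: weight = 61797.7137/127496.26935 = 0.4847; cost = 9.2%.
Bonds outstanding: weight = 65698.55565/127496.26935 = 0.5153; after-tax cost = 8.7% × (1 − 30%) = 6.0900%.
WACC = 0.4847 × 9.2000% + 0.5153 × 6.0900% = 7.5974%.

7.60%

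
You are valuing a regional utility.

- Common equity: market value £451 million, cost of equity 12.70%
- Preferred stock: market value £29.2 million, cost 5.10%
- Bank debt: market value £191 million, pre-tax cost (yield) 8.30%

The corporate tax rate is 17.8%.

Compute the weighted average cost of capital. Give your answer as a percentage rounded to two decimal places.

10.70%

Total capital V = 451 + 29.2 + 191 = 671.2.
Equity: weight = 451/671.2 = 0.6719; cost = 12.7%.
Preferred: weight = 29.2/671.2 = 0.0435; cost = 5.1%.
Bank debt: weight = 191/671.2 = 0.2846; after-tax cost = 8.3% × (1 − 17.8%) = 6.8226%.
WACC = 0.6719 × 12.7000% + 0.0435 × 5.1000% + 0.2846 × 6.8226% = 10.6969%.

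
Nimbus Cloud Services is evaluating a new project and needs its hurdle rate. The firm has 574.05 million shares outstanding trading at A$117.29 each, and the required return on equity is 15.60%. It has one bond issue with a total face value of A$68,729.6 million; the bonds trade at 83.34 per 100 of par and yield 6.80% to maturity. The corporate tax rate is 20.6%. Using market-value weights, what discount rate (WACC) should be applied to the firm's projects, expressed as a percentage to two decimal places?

10.91%

Market value of equity E = 117.29 × 574.05m = 67330.3245m. Market value of debt D = 68729.6m × 83.34/100 = 57279.24864m.
Total capital V = 67330.3245 + 57279.24864 = 124609.57314.
Equity: weight = 67330.3245/124609.57314 = 0.5403; cost = 15.6%.
Bonds outstanding: weight = 57279.24864/124609.57314 = 0.4597; after-tax cost = 6.8% × (1 − 20.6%) = 5.3992%.
WACC = 0.5403 × 15.6000% + 0.4597 × 5.3992% = 10.9110%.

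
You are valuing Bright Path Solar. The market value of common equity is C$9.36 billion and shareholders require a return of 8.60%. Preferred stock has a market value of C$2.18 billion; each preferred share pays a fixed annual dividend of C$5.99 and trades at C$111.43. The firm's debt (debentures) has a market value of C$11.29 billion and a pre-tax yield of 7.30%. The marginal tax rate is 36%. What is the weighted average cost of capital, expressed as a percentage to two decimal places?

Cost of preferred: Rp = 5.99 / 111.43 = 5.3756%.
Total capital V = 9.36 + 2.18 + 11.29 = 22.83.
Equity: weight = 9.36/22.83 = 0.4100; cost = 8.6%.
Preferred: weight = 2.18/22.83 = 0.0955; cost = 5.3756%.
Debentures: weight = 11.29/22.83 = 0.4945; after-tax cost = 7.3% × (1 − 36%) = 4.6720%.
WACC = 0.4100 × 8.6000% + 0.0955 × 5.3756% + 0.4945 × 4.6720% = 6.3496%.

6.35%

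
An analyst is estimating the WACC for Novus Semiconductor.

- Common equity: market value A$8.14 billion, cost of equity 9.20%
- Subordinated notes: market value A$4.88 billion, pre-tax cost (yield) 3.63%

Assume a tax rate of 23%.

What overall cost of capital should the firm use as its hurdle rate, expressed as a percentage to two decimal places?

6.80%

Total capital V = 8.14 + 4.88 = 13.02.
Equity: weight = 8.14/13.02 = 0.6252; cost = 9.2%.
Subordinated notes: weight = 4.88/13.02 = 0.3748; after-tax cost = 3.63% × (1 − 23%) = 2.7951%.
WACC = 0.6252 × 9.2000% + 0.3748 × 2.7951% = 6.7994%.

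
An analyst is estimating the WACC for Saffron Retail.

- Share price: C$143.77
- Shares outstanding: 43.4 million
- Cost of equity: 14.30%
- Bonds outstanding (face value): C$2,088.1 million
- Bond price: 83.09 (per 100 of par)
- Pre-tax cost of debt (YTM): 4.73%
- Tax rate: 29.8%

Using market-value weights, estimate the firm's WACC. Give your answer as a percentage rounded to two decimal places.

Market value of equity E = 143.77 × 43.4m = 6239.618m. Market value of debt D = 2088.1m × 83.09/100 = 1735.00229m.
Total capital V = 6239.618 + 1735.00229 = 7974.62029.
Equity: weight = 6239.618/7974.62029 = 0.7824; cost = 14.3%.
Bonds outstanding: weight = 1735.00229/7974.62029 = 0.2176; after-tax cost = 4.73% × (1 − 29.8%) = 3.3205%.
WACC = 0.7824 × 14.3000% + 0.2176 × 3.3205% = 11.9112%.

11.91%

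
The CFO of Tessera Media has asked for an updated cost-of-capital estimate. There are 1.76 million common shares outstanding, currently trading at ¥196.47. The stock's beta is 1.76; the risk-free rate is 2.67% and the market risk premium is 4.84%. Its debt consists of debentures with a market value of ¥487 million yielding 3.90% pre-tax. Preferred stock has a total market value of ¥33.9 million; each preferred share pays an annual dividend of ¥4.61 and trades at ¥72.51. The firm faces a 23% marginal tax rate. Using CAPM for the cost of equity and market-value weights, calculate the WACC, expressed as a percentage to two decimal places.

6.40%

Cost of equity via CAPM: Re = 2.67% + 1.76 × 4.84% = 11.1884%.
Cost of preferred: Rp = 4.61 / 72.51 = 6.3577%.
Market value of equity E = 196.47 × 1.76m = 345.7872m.
Total capital V = 345.7872 + 33.9 + 487 = 866.6872.
Equity: weight = 345.7872/866.6872 = 0.3990; cost = 11.1884%.
Preferred: weight = 33.9/866.6872 = 0.0391; cost = 6.3577%.
Debentures: weight = 487/866.6872 = 0.5619; after-tax cost = 3.9% × (1 − 23%) = 3.0030%.
WACC = 0.3990 × 11.1884% + 0.0391 × 6.3577% + 0.5619 × 3.0030% = 6.4000%.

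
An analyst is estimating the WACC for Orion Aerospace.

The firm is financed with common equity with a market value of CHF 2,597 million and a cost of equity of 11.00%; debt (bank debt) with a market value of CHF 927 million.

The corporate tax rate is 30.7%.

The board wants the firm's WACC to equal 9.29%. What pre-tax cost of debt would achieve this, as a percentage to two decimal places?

6.49%

Total capital V = 2597 + 927 = 3524.
Equity weight = 2597/3524 = 0.7369.
Bank debt weight = 927/3524 = 0.2631.
Equity contribution = 0.7369 × 11% = 8.1064%.
Remaining for debt = 9.29% − 8.1064% = 1.1836%.
Rd × (1 − 30.7%) × 0.2631 = 1.1836%  ⇒  Rd = 6.4927%.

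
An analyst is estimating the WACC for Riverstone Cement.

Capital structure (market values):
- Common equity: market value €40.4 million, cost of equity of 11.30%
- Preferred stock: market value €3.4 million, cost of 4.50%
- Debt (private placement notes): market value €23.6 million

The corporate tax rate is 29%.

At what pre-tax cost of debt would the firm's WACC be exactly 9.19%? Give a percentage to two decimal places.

Total capital V = 40.4 + 3.4 + 23.6 = 67.4.
Equity weight = 40.4/67.4 = 0.5994.
Preferred weight = 3.4/67.4 = 0.0504.
Private placement notes weight = 23.6/67.4 = 0.3501.
Equity contribution = 0.5994 × 11.3% = 6.7733%.
Preferred contribution = 0.0504 × 4.5% = 0.2270%.
Remaining for debt = 9.19% − 7.0003% = 2.1897%.
Rd × (1 − 29%) × 0.3501 = 2.1897%  ⇒  Rd = 8.8079%.

8.81%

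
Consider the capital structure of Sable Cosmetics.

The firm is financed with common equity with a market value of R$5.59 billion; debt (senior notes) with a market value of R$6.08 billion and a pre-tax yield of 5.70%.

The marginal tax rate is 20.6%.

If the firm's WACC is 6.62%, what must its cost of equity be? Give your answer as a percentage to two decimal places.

8.90%

Total capital V = 5.59 + 6.08 = 11.67.
Equity weight = 5.59/11.67 = 0.4790.
Senior notes weight = 6.08/11.67 = 0.5210.
Debt contribution = 0.5210 × 5.7% × (1 − 20.6%) = 2.3579%.
Required equity contribution = 6.62% − 2.3579% = 4.2621%.
Re = 4.2621% / 0.4790 = 8.8978%.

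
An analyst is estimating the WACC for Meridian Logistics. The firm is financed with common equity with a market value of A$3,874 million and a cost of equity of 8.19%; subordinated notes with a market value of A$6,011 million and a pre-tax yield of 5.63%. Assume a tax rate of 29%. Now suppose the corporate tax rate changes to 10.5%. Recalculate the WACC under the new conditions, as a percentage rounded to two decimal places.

6.27%

After the change:
Total capital V = 3874 + 6011 = 9885.
Equity: weight = 3874/9885 = 0.3919; cost = 8.19%.
Subordinated notes: weight = 6011/9885 = 0.6081; after-tax cost = 5.63% × (1 − 10.5%) = 5.0389%.
WACC = 0.3919 × 8.1900% + 0.6081 × 5.0389% = 6.2738%.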